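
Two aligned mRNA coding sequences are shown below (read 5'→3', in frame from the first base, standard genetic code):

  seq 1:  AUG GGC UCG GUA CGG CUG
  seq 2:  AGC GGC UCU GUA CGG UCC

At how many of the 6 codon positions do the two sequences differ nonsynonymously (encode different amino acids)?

Codon 1: AUG Met / AGC Ser — nonsynonymous.
Codon 2: GGC Gly / GGC Gly — identical.
Codon 3: UCG Ser / UCU Ser — synonymous.
Codon 4: GUA Val / GUA Val — identical.
Codon 5: CGG Arg / CGG Arg — identical.
Codon 6: CUG Leu / UCC Ser — nonsynonymous.
Nonsynonymous differences: 2.

2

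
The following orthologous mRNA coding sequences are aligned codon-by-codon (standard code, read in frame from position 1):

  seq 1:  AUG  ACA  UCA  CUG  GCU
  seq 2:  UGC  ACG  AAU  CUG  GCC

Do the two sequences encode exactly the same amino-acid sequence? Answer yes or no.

no

Codon 1: AUG Met / UGC Cys — nonsynonymous.
Codon 2: ACA Thr / ACG Thr — synonymous.
Codon 3: UCA Ser / AAU Asn — nonsynonymous.
Codon 4: CUG Leu / CUG Leu — identical.
Codon 5: GCU Ala / GCC Ala — synonymous.
Nonsynonymous differences: 2 → different protein.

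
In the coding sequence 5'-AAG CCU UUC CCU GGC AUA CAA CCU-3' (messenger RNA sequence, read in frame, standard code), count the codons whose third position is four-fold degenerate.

Codon 1 AAG (Lys): third position 2-fold.
Codon 2 CCU (Pro): third position 4-fold.
Codon 3 UUC (Phe): third position 2-fold.
Codon 4 CCU (Pro): third position 4-fold.
Codon 5 GGC (Gly): third position 4-fold.
Codon 6 AUA (Ile): third position 3-fold.
Codon 7 CAA (Gln): third position 2-fold.
Codon 8 CCU (Pro): third position 4-fold.
Four-fold degenerate third positions: 4.

4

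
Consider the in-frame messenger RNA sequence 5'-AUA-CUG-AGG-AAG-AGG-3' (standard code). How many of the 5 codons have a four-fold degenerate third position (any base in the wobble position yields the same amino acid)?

1

Codon 1 AUA (Ile): third position 3-fold.
Codon 2 CUG (Leu): third position 4-fold.
Codon 3 AGG (Arg): third position 2-fold.
Codon 4 AAG (Lys): third position 2-fold.
Codon 5 AGG (Arg): third position 2-fold.
Four-fold degenerate third positions: 1.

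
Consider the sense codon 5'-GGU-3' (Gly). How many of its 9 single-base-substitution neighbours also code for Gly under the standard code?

Position 1: none → 0 synonymous.
Position 2: none → 0 synonymous.
Position 3: GGC, GGA, GGG → 3 synonymous.
Total: 0 + 0 + 3 = 3.

3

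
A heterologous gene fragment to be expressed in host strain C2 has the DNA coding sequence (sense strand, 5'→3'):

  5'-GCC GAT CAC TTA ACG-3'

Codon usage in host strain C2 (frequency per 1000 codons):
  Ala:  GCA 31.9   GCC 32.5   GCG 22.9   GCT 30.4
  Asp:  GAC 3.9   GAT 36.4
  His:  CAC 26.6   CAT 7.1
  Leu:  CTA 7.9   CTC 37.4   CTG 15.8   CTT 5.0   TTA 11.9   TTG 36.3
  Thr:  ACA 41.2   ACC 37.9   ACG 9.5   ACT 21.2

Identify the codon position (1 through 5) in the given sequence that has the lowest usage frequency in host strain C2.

5

Codon 1 GCC (Ala): 32.5 per 1000.
Codon 2 GAT (Asp): 36.4 per 1000.
Codon 3 CAC (His): 26.6 per 1000.
Codon 4 TTA (Leu): 11.9 per 1000.
Codon 5 ACG (Thr): 9.5 per 1000.
Lowest frequency is 9.5 at codon 5.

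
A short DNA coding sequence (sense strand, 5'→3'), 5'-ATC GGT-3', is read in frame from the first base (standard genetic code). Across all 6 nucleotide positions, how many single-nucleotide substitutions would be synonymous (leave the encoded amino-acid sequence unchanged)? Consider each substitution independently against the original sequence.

Codon 1 (ATC, Ile): 2 synonymous substitutions.
Codon 2 (GGT, Gly): 3 synonymous substitutions.
Total: 2 + 3 = 5.

5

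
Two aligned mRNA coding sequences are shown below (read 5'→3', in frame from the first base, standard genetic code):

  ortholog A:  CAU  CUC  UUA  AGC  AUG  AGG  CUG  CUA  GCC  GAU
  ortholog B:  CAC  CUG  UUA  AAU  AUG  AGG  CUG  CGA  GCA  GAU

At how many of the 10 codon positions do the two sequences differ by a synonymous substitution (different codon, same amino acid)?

Codon 1: CAU His / CAC His — synonymous.
Codon 2: CUC Leu / CUG Leu — synonymous.
Codon 3: UUA Leu / UUA Leu — identical.
Codon 4: AGC Ser / AAU Asn — nonsynonymous.
Codon 5: AUG Met / AUG Met — identical.
Codon 6: AGG Arg / AGG Arg — identical.
Codon 7: CUG Leu / CUG Leu — identical.
Codon 8: CUA Leu / CGA Arg — nonsynonymous.
Codon 9: GCC Ala / GCA Ala — synonymous.
Codon 10: GAU Asp / GAU Asp — identical.
Synonymous differences: 3.

3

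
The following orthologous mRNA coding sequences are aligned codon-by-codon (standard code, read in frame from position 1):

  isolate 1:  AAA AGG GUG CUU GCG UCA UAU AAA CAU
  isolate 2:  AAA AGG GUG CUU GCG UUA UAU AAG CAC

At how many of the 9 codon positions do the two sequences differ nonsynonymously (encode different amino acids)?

1

Codon 1: AAA Lys / AAA Lys — identical.
Codon 2: AGG Arg / AGG Arg — identical.
Codon 3: GUG Val / GUG Val — identical.
Codon 4: CUU Leu / CUU Leu — identical.
Codon 5: GCG Ala / GCG Ala — identical.
Codon 6: UCA Ser / UUA Leu — nonsynonymous.
Codon 7: UAU Tyr / UAU Tyr — identical.
Codon 8: AAA Lys / AAG Lys — synonymous.
Codon 9: CAU His / CAC His — synonymous.
Nonsynonymous differences: 1.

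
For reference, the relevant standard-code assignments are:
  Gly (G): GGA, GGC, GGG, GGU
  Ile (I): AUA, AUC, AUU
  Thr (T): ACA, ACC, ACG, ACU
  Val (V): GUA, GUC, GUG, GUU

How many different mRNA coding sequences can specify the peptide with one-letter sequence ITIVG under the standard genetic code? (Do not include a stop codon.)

576

Ile: 3 codons.
Thr: 4 codons.
Ile: 3 codons.
Val: 4 codons.
Gly: 4 codons.
3 × 4 × 3 × 4 × 4 = 576.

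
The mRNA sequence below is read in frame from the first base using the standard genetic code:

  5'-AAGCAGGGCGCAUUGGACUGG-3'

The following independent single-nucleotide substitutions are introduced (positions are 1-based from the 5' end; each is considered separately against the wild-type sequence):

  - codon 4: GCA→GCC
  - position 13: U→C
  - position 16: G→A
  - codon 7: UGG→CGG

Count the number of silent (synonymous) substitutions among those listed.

2

Codon 4: GCA (Ala) → GCC (Ala) — synonymous.
Codon 5: UUG (Leu) → CUG (Leu) — synonymous.
Codon 6: GAC (Asp) → AAC (Asn) — missense.
Codon 7: UGG (Trp) → CGG (Arg) — missense.
Synonymous: 2 of 4.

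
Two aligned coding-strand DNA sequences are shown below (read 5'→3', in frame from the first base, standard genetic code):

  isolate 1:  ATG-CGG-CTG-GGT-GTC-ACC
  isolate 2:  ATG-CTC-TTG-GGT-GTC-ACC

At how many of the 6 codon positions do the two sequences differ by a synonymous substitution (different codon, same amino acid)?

1

Codon 1: ATG Met / ATG Met — identical.
Codon 2: CGG Arg / CTC Leu — nonsynonymous.
Codon 3: CTG Leu / TTG Leu — synonymous.
Codon 4: GGT Gly / GGT Gly — identical.
Codon 5: GTC Val / GTC Val — identical.
Codon 6: ACC Thr / ACC Thr — identical.
Synonymous differences: 1.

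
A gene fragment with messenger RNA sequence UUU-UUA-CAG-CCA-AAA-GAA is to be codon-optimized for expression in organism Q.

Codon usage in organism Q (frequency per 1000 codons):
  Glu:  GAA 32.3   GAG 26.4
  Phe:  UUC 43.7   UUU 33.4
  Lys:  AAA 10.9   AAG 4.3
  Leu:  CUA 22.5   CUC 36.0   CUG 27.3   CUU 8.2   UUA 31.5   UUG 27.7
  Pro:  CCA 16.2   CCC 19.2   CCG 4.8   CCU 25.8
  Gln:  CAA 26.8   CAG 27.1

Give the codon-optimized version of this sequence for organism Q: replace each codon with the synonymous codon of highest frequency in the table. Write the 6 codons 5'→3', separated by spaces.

UUC CUC CAG CCU AAA GAA

Codon 1 (Phe): best is UUC at 43.7.
Codon 2 (Leu): best is CUC at 36.0.
Codon 3 (Gln): best is CAG at 27.1.
Codon 4 (Pro): best is CCU at 25.8.
Codon 5 (Lys): best is AAA at 10.9.
Codon 6 (Glu): best is GAA at 32.3.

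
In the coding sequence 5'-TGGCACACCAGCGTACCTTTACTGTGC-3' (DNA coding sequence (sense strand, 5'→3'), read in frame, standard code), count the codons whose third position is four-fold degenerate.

4

Codon 1 TGG (Trp): third position 1-fold.
Codon 2 CAC (His): third position 2-fold.
Codon 3 ACC (Thr): third position 4-fold.
Codon 4 AGC (Ser): third position 2-fold.
Codon 5 GTA (Val): third position 4-fold.
Codon 6 CCT (Pro): third position 4-fold.
Codon 7 TTA (Leu): third position 2-fold.
Codon 8 CTG (Leu): third position 4-fold.
Codon 9 TGC (Cys): third position 2-fold.
Four-fold degenerate third positions: 4.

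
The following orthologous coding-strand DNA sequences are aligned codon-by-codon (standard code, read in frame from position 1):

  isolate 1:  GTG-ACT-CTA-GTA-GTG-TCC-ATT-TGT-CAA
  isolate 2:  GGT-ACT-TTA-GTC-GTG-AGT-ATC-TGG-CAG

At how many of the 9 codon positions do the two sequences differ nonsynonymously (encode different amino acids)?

2

Codon 1: GTG Val / GGT Gly — nonsynonymous.
Codon 2: ACT Thr / ACT Thr — identical.
Codon 3: CTA Leu / TTA Leu — synonymous.
Codon 4: GTA Val / GTC Val — synonymous.
Codon 5: GTG Val / GTG Val — identical.
Codon 6: TCC Ser / AGT Ser — synonymous.
Codon 7: ATT Ile / ATC Ile — synonymous.
Codon 8: TGT Cys / TGG Trp — nonsynonymous.
Codon 9: CAA Gln / CAG Gln — synonymous.
Nonsynonymous differences: 2.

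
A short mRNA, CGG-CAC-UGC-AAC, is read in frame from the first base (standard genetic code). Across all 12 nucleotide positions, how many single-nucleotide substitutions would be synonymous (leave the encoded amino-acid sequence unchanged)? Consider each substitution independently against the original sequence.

Codon 1 (CGG, Arg): 4 synonymous substitutions.
Codon 2 (CAC, His): 1 synonymous substitution.
Codon 3 (UGC, Cys): 1 synonymous substitution.
Codon 4 (AAC, Asn): 1 synonymous substitution.
Total: 4 + 1 + 1 + 1 = 7.

7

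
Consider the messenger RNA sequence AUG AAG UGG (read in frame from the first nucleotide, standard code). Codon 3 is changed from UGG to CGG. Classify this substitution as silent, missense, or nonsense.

missense

Position 7 falls in codon 3: UGG → Trp.
After the substitution the codon is CGG → Arg.
Trp ≠ Arg, so this is a missense mutation.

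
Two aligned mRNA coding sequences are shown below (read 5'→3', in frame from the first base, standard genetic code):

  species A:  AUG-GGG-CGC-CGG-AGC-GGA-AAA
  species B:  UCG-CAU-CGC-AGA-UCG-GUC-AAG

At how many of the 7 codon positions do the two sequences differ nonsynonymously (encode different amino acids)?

3

Codon 1: AUG Met / UCG Ser — nonsynonymous.
Codon 2: GGG Gly / CAU His — nonsynonymous.
Codon 3: CGC Arg / CGC Arg — identical.
Codon 4: CGG Arg / AGA Arg — synonymous.
Codon 5: AGC Ser / UCG Ser — synonymous.
Codon 6: GGA Gly / GUC Val — nonsynonymous.
Codon 7: AAA Lys / AAG Lys — synonymous.
Nonsynonymous differences: 3.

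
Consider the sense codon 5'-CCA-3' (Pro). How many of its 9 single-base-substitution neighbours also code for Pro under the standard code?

Position 1: none → 0 synonymous.
Position 2: none → 0 synonymous.
Position 3: CCU, CCC, CCG → 3 synonymous.
Total: 0 + 0 + 3 = 3.

3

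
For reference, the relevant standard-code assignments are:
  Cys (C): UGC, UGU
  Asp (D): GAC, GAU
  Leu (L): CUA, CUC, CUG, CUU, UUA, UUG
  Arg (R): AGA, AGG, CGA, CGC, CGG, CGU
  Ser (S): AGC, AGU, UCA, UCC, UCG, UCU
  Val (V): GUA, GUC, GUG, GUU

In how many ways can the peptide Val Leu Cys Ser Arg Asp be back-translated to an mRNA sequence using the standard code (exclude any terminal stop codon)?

Val: 4 codons.
Leu: 6 codons.
Cys: 2 codons.
Ser: 6 codons.
Arg: 6 codons.
Asp: 2 codons.
4 × 6 × 2 × 6 × 6 × 2 = 3456.

3456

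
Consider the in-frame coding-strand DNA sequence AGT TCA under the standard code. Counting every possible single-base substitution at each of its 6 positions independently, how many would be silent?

4

Codon 1 (AGT, Ser): 1 synonymous substitution.
Codon 2 (TCA, Ser): 3 synonymous substitutions.
Total: 1 + 3 = 4.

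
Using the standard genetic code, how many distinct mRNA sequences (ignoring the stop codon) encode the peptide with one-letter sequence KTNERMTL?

Lys: 2 codons.
Thr: 4 codons.
Asn: 2 codons.
Glu: 2 codons.
Arg: 6 codons.
Met: 1 codon.
Thr: 4 codons.
Leu: 6 codons.
2 × 4 × 2 × 2 × 6 × 1 × 4 × 6 = 4608.

4608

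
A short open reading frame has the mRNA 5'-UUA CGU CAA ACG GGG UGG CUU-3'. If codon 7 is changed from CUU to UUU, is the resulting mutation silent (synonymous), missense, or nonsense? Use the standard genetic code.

missense

Position 19 falls in codon 7: CUU → Leu.
After the substitution the codon is UUU → Phe.
Leu ≠ Phe, so this is a missense mutation.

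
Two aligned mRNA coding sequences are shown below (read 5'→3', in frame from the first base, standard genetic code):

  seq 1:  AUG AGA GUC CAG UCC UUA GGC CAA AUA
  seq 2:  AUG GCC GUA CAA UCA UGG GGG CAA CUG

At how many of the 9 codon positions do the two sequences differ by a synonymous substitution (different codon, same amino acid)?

4

Codon 1: AUG Met / AUG Met — identical.
Codon 2: AGA Arg / GCC Ala — nonsynonymous.
Codon 3: GUC Val / GUA Val — synonymous.
Codon 4: CAG Gln / CAA Gln — synonymous.
Codon 5: UCC Ser / UCA Ser — synonymous.
Codon 6: UUA Leu / UGG Trp — nonsynonymous.
Codon 7: GGC Gly / GGG Gly — synonymous.
Codon 8: CAA Gln / CAA Gln — identical.
Codon 9: AUA Ile / CUG Leu — nonsynonymous.
Synonymous differences: 4.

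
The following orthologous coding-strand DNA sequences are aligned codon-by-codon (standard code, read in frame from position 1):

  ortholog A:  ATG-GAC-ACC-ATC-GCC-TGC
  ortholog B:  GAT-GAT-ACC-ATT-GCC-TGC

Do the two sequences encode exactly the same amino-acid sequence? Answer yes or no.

no

Codon 1: ATG Met / GAT Asp — nonsynonymous.
Codon 2: GAC Asp / GAT Asp — synonymous.
Codon 3: ACC Thr / ACC Thr — identical.
Codon 4: ATC Ile / ATT Ile — synonymous.
Codon 5: GCC Ala / GCC Ala — identical.
Codon 6: TGC Cys / TGC Cys — identical.
Nonsynonymous differences: 1 → different protein.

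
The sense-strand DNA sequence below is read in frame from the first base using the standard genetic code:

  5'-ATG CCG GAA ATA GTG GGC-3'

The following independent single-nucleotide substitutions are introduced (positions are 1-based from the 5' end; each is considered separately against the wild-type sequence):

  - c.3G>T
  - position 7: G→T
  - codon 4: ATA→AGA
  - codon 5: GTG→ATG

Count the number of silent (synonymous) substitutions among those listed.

0

Codon 1: ATG (Met) → ATT (Ile) — missense.
Codon 3: GAA (Glu) → TAA (Stop) — nonsense.
Codon 4: ATA (Ile) → AGA (Arg) — missense.
Codon 5: GTG (Val) → ATG (Met) — missense.
Synonymous: 0 of 4.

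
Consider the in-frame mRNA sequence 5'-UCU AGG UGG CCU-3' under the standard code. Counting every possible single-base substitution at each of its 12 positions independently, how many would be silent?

8

Codon 1 (UCU, Ser): 3 synonymous substitutions.
Codon 2 (AGG, Arg): 2 synonymous substitutions.
Codon 3 (UGG, Trp): 0 synonymous substitutions.
Codon 4 (CCU, Pro): 3 synonymous substitutions.
Total: 3 + 2 + 0 + 3 = 8.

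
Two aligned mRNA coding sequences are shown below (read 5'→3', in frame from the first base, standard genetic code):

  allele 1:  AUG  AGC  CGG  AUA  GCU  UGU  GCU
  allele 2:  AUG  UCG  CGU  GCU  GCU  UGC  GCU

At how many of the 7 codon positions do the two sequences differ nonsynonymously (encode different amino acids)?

Codon 1: AUG Met / AUG Met — identical.
Codon 2: AGC Ser / UCG Ser — synonymous.
Codon 3: CGG Arg / CGU Arg — synonymous.
Codon 4: AUA Ile / GCU Ala — nonsynonymous.
Codon 5: GCU Ala / GCU Ala — identical.
Codon 6: UGU Cys / UGC Cys — synonymous.
Codon 7: GCU Ala / GCU Ala — identical.
Nonsynonymous differences: 1.

1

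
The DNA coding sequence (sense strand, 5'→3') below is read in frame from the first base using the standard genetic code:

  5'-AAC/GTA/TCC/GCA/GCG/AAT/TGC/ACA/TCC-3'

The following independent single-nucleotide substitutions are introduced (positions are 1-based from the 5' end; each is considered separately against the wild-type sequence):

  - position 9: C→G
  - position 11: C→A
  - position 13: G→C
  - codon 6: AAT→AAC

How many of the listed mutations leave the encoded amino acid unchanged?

Codon 3: TCC (Ser) → TCG (Ser) — synonymous.
Codon 4: GCA (Ala) → GAA (Glu) — missense.
Codon 5: GCG (Ala) → CCG (Pro) — missense.
Codon 6: AAT (Asn) → AAC (Asn) — synonymous.
Synonymous: 2 of 4.

2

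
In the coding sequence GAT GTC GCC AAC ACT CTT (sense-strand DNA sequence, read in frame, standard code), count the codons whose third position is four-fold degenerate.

Codon 1 GAT (Asp): third position 2-fold.
Codon 2 GTC (Val): third position 4-fold.
Codon 3 GCC (Ala): third position 4-fold.
Codon 4 AAC (Asn): third position 2-fold.
Codon 5 ACT (Thr): third position 4-fold.
Codon 6 CTT (Leu): third position 4-fold.
Four-fold degenerate third positions: 4.

4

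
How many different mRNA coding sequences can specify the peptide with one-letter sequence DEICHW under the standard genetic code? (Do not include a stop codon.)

48

Asp: 2 codons.
Glu: 2 codons.
Ile: 3 codons.
Cys: 2 codons.
His: 2 codons.
Trp: 1 codon.
2 × 2 × 3 × 2 × 2 × 1 = 48.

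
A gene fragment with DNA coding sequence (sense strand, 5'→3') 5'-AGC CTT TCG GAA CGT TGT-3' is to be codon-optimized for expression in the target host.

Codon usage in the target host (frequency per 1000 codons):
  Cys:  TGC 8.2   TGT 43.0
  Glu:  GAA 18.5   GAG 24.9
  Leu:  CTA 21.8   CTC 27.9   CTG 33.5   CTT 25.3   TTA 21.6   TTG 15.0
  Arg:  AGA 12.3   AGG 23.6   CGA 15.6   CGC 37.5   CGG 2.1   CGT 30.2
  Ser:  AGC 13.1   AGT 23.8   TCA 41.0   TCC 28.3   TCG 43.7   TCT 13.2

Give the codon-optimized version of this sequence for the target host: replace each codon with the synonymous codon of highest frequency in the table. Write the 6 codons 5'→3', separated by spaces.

TCG CTG TCG GAG CGC TGT

Codon 1 (Ser): best is TCG at 43.7.
Codon 2 (Leu): best is CTG at 33.5.
Codon 3 (Ser): best is TCG at 43.7.
Codon 4 (Glu): best is GAG at 24.9.
Codon 5 (Arg): best is CGC at 37.5.
Codon 6 (Cys): best is TGT at 43.0.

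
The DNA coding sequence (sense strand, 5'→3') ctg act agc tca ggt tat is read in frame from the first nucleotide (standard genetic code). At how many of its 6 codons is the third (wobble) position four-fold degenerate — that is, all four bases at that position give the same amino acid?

Codon 1 CTG (Leu): third position 4-fold.
Codon 2 ACT (Thr): third position 4-fold.
Codon 3 AGC (Ser): third position 2-fold.
Codon 4 TCA (Ser): third position 4-fold.
Codon 5 GGT (Gly): third position 4-fold.
Codon 6 TAT (Tyr): third position 2-fold.
Four-fold degenerate third positions: 4.

4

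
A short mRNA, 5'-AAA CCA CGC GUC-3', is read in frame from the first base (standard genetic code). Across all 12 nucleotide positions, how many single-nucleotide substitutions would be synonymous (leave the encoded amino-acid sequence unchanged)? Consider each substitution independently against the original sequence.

10

Codon 1 (AAA, Lys): 1 synonymous substitution.
Codon 2 (CCA, Pro): 3 synonymous substitutions.
Codon 3 (CGC, Arg): 3 synonymous substitutions.
Codon 4 (GUC, Val): 3 synonymous substitutions.
Total: 1 + 3 + 3 + 3 = 10.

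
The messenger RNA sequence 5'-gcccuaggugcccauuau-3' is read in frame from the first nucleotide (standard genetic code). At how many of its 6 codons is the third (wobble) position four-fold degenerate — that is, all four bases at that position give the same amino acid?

Codon 1 GCC (Ala): third position 4-fold.
Codon 2 CUA (Leu): third position 4-fold.
Codon 3 GGU (Gly): third position 4-fold.
Codon 4 GCC (Ala): third position 4-fold.
Codon 5 CAU (His): third position 2-fold.
Codon 6 UAU (Tyr): third position 2-fold.
Four-fold degenerate third positions: 4.

4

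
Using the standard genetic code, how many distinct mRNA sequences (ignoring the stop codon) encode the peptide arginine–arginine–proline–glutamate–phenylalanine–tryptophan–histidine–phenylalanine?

Arg: 6 codons.
Arg: 6 codons.
Pro: 4 codons.
Glu: 2 codons.
Phe: 2 codons.
Trp: 1 codon.
His: 2 codons.
Phe: 2 codons.
6 × 6 × 4 × 2 × 2 × 1 × 2 × 2 = 2304.

2304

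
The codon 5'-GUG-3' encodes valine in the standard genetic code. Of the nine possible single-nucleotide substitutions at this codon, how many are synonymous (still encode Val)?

Position 1: none → 0 synonymous.
Position 2: none → 0 synonymous.
Position 3: GUU, GUC, GUA → 3 synonymous.
Total: 0 + 0 + 3 = 3.

3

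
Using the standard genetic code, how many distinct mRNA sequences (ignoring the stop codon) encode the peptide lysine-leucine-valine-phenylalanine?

Lys: 2 codons.
Leu: 6 codons.
Val: 4 codons.
Phe: 2 codons.
2 × 6 × 4 × 2 = 96.

96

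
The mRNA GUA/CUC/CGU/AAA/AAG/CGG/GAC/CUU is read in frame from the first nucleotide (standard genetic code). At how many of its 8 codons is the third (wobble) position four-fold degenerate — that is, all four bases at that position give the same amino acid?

5

Codon 1 GUA (Val): third position 4-fold.
Codon 2 CUC (Leu): third position 4-fold.
Codon 3 CGU (Arg): third position 4-fold.
Codon 4 AAA (Lys): third position 2-fold.
Codon 5 AAG (Lys): third position 2-fold.
Codon 6 CGG (Arg): third position 4-fold.
Codon 7 GAC (Asp): third position 2-fold.
Codon 8 CUU (Leu): third position 4-fold.
Four-fold degenerate third positions: 5.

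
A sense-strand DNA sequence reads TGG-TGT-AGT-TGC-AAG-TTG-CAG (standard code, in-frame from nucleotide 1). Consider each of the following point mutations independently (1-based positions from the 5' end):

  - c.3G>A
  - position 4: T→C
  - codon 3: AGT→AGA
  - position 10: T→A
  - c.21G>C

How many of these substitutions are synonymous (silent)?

0

Codon 1: TGG (Trp) → TGA (Stop) — nonsense.
Codon 2: TGT (Cys) → CGT (Arg) — missense.
Codon 3: AGT (Ser) → AGA (Arg) — missense.
Codon 4: TGC (Cys) → AGC (Ser) — missense.
Codon 7: CAG (Gln) → CAC (His) — missense.
Synonymous: 0 of 5.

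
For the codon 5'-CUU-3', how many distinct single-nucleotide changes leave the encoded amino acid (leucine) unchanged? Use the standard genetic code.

Position 1: none → 0 synonymous.
Position 2: none → 0 synonymous.
Position 3: CUC, CUA, CUG → 3 synonymous.
Total: 0 + 0 + 3 = 3.

3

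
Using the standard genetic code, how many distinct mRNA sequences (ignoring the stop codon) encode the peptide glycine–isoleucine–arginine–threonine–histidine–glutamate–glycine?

4608

Gly: 4 codons.
Ile: 3 codons.
Arg: 6 codons.
Thr: 4 codons.
His: 2 codons.
Glu: 2 codons.
Gly: 4 codons.
4 × 3 × 6 × 4 × 2 × 2 × 4 = 4608.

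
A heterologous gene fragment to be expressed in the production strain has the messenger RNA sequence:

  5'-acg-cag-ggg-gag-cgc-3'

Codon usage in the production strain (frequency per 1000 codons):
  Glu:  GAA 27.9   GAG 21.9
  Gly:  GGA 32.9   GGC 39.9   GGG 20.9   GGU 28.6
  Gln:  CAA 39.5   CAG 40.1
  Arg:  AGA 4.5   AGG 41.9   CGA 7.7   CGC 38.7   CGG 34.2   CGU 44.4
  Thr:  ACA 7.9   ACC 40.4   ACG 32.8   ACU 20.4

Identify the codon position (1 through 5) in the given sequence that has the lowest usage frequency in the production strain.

3

Codon 1 ACG (Thr): 32.8 per 1000.
Codon 2 CAG (Gln): 40.1 per 1000.
Codon 3 GGG (Gly): 20.9 per 1000.
Codon 4 GAG (Glu): 21.9 per 1000.
Codon 5 CGC (Arg): 38.7 per 1000.
Lowest frequency is 20.9 at codon 3.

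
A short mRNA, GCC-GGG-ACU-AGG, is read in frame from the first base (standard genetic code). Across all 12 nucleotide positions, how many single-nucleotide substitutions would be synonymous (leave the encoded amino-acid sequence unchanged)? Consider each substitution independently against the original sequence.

11

Codon 1 (GCC, Ala): 3 synonymous substitutions.
Codon 2 (GGG, Gly): 3 synonymous substitutions.
Codon 3 (ACU, Thr): 3 synonymous substitutions.
Codon 4 (AGG, Arg): 2 synonymous substitutions.
Total: 3 + 3 + 3 + 2 = 11.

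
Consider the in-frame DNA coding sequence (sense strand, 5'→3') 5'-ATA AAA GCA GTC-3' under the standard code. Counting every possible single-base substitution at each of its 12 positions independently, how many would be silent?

9

Codon 1 (ATA, Ile): 2 synonymous substitutions.
Codon 2 (AAA, Lys): 1 synonymous substitution.
Codon 3 (GCA, Ala): 3 synonymous substitutions.
Codon 4 (GTC, Val): 3 synonymous substitutions.
Total: 2 + 1 + 3 + 3 = 9.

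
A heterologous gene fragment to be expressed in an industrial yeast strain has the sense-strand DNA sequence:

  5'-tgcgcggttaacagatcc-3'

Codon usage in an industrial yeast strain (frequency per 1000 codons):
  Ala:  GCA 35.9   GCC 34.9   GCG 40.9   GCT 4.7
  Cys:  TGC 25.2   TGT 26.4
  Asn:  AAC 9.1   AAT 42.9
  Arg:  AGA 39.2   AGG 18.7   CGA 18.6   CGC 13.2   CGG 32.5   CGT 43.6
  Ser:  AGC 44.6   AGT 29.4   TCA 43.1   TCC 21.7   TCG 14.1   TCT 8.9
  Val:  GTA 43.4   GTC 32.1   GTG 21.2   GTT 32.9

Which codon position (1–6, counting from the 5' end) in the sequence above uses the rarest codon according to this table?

4

Codon 1 TGC (Cys): 25.2 per 1000.
Codon 2 GCG (Ala): 40.9 per 1000.
Codon 3 GTT (Val): 32.9 per 1000.
Codon 4 AAC (Asn): 9.1 per 1000.
Codon 5 AGA (Arg): 39.2 per 1000.
Codon 6 TCC (Ser): 21.7 per 1000.
Lowest frequency is 9.1 at codon 4.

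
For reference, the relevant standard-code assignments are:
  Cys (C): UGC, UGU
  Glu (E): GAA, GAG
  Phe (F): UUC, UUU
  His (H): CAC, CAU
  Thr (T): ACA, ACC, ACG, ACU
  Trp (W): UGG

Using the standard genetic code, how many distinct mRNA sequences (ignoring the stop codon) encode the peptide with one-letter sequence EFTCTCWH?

512

Glu: 2 codons.
Phe: 2 codons.
Thr: 4 codons.
Cys: 2 codons.
Thr: 4 codons.
Cys: 2 codons.
Trp: 1 codon.
His: 2 codons.
2 × 2 × 4 × 2 × 4 × 2 × 1 × 2 = 512.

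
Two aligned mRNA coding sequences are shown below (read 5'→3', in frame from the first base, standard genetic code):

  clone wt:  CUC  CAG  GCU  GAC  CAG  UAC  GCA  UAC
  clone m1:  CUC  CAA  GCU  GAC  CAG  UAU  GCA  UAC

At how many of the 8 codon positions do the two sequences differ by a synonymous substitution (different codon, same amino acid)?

Codon 1: CUC Leu / CUC Leu — identical.
Codon 2: CAG Gln / CAA Gln — synonymous.
Codon 3: GCU Ala / GCU Ala — identical.
Codon 4: GAC Asp / GAC Asp — identical.
Codon 5: CAG Gln / CAG Gln — identical.
Codon 6: UAC Tyr / UAU Tyr — synonymous.
Codon 7: GCA Ala / GCA Ala — identical.
Codon 8: UAC Tyr / UAC Tyr — identical.
Synonymous differences: 2.

2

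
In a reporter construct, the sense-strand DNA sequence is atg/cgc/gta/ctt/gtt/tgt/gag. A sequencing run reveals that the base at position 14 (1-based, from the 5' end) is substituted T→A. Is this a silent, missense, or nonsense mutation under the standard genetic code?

missense

Position 14 falls in codon 5: GTT → Val.
After the substitution the codon is GAT → Asp.
Val ≠ Asp, so this is a missense mutation.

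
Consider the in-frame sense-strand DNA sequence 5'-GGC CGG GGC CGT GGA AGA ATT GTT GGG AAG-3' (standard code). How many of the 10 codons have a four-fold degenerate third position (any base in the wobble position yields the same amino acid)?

7

Codon 1 GGC (Gly): third position 4-fold.
Codon 2 CGG (Arg): third position 4-fold.
Codon 3 GGC (Gly): third position 4-fold.
Codon 4 CGT (Arg): third position 4-fold.
Codon 5 GGA (Gly): third position 4-fold.
Codon 6 AGA (Arg): third position 2-fold.
Codon 7 ATT (Ile): third position 3-fold.
Codon 8 GTT (Val): third position 4-fold.
Codon 9 GGG (Gly): third position 4-fold.
Codon 10 AAG (Lys): third position 2-fold.
Four-fold degenerate third positions: 7.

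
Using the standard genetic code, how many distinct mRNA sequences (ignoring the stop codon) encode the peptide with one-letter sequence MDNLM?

Met: 1 codon.
Asp: 2 codons.
Asn: 2 codons.
Leu: 6 codons.
Met: 1 codon.
1 × 2 × 2 × 6 × 1 = 24.

24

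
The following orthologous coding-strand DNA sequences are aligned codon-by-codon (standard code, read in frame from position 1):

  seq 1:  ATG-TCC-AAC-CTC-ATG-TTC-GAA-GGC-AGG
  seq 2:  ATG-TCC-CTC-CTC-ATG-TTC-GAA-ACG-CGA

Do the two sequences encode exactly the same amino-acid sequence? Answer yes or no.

Codon 1: ATG Met / ATG Met — identical.
Codon 2: TCC Ser / TCC Ser — identical.
Codon 3: AAC Asn / CTC Leu — nonsynonymous.
Codon 4: CTC Leu / CTC Leu — identical.
Codon 5: ATG Met / ATG Met — identical.
Codon 6: TTC Phe / TTC Phe — identical.
Codon 7: GAA Glu / GAA Glu — identical.
Codon 8: GGC Gly / ACG Thr — nonsynonymous.
Codon 9: AGG Arg / CGA Arg — synonymous.
Nonsynonymous differences: 2 → different protein.

no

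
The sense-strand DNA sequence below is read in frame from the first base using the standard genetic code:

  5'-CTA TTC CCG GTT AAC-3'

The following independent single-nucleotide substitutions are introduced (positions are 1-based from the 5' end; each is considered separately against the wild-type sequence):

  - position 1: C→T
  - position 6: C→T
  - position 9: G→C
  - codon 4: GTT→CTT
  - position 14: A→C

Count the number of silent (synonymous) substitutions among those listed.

Codon 1: CTA (Leu) → TTA (Leu) — synonymous.
Codon 2: TTC (Phe) → TTT (Phe) — synonymous.
Codon 3: CCG (Pro) → CCC (Pro) — synonymous.
Codon 4: GTT (Val) → CTT (Leu) — missense.
Codon 5: AAC (Asn) → ACC (Thr) — missense.
Synonymous: 3 of 5.

3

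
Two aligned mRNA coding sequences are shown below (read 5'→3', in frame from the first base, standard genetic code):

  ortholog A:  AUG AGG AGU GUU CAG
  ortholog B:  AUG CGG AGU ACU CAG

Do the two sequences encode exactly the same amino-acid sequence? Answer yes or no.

no

Codon 1: AUG Met / AUG Met — identical.
Codon 2: AGG Arg / CGG Arg — synonymous.
Codon 3: AGU Ser / AGU Ser — identical.
Codon 4: GUU Val / ACU Thr — nonsynonymous.
Codon 5: CAG Gln / CAG Gln — identical.
Nonsynonymous differences: 1 → different protein.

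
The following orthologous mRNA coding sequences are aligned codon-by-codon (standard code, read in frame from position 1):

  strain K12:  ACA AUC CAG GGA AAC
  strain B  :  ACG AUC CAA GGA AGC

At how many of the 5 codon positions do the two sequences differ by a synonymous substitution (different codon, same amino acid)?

Codon 1: ACA Thr / ACG Thr — synonymous.
Codon 2: AUC Ile / AUC Ile — identical.
Codon 3: CAG Gln / CAA Gln — synonymous.
Codon 4: GGA Gly / GGA Gly — identical.
Codon 5: AAC Asn / AGC Ser — nonsynonymous.
Synonymous differences: 2.

2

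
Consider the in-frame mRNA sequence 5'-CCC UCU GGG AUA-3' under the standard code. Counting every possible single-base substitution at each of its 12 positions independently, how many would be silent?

Codon 1 (CCC, Pro): 3 synonymous substitutions.
Codon 2 (UCU, Ser): 3 synonymous substitutions.
Codon 3 (GGG, Gly): 3 synonymous substitutions.
Codon 4 (AUA, Ile): 2 synonymous substitutions.
Total: 3 + 3 + 3 + 2 = 11.

11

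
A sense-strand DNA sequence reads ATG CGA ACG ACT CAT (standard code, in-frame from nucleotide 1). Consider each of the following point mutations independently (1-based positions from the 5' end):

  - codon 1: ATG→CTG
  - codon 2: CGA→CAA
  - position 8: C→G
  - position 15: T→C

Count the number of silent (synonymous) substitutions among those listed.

1

Codon 1: ATG (Met) → CTG (Leu) — missense.
Codon 2: CGA (Arg) → CAA (Gln) — missense.
Codon 3: ACG (Thr) → AGG (Arg) — missense.
Codon 5: CAT (His) → CAC (His) — synonymous.
Synonymous: 1 of 4.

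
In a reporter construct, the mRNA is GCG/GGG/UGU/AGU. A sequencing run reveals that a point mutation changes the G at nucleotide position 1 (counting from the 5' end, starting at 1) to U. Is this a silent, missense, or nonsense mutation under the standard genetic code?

missense

Position 1 falls in codon 1: GCG → Ala.
After the substitution the codon is UCG → Ser.
Ala ≠ Ser, so this is a missense mutation.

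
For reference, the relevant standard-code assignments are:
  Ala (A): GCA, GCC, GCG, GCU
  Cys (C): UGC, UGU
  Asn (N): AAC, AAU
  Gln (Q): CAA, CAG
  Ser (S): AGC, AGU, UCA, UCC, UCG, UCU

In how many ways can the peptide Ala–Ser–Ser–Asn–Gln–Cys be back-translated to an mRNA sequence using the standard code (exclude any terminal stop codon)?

1152

Ala: 4 codons.
Ser: 6 codons.
Ser: 6 codons.
Asn: 2 codons.
Gln: 2 codons.
Cys: 2 codons.
4 × 6 × 6 × 2 × 2 × 2 = 1152.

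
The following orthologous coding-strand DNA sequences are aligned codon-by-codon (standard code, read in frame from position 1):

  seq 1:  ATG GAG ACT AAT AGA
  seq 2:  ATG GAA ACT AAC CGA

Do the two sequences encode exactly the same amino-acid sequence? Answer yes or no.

yes

Codon 1: ATG Met / ATG Met — identical.
Codon 2: GAG Glu / GAA Glu — synonymous.
Codon 3: ACT Thr / ACT Thr — identical.
Codon 4: AAT Asn / AAC Asn — synonymous.
Codon 5: AGA Arg / CGA Arg — synonymous.
Nonsynonymous differences: 0 → same protein.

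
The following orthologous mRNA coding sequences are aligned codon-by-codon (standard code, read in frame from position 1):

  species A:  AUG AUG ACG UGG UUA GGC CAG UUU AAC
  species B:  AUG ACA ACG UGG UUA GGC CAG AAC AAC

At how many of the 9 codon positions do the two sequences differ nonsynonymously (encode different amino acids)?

Codon 1: AUG Met / AUG Met — identical.
Codon 2: AUG Met / ACA Thr — nonsynonymous.
Codon 3: ACG Thr / ACG Thr — identical.
Codon 4: UGG Trp / UGG Trp — identical.
Codon 5: UUA Leu / UUA Leu — identical.
Codon 6: GGC Gly / GGC Gly — identical.
Codon 7: CAG Gln / CAG Gln — identical.
Codon 8: UUU Phe / AAC Asn — nonsynonymous.
Codon 9: AAC Asn / AAC Asn — identical.
Nonsynonymous differences: 2.

2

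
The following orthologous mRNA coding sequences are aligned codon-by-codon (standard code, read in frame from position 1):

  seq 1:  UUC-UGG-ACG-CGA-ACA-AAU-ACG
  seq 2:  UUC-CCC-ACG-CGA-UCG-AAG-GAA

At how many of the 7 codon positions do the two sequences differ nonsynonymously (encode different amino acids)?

4

Codon 1: UUC Phe / UUC Phe — identical.
Codon 2: UGG Trp / CCC Pro — nonsynonymous.
Codon 3: ACG Thr / ACG Thr — identical.
Codon 4: CGA Arg / CGA Arg — identical.
Codon 5: ACA Thr / UCG Ser — nonsynonymous.
Codon 6: AAU Asn / AAG Lys — nonsynonymous.
Codon 7: ACG Thr / GAA Glu — nonsynonymous.
Nonsynonymous differences: 4.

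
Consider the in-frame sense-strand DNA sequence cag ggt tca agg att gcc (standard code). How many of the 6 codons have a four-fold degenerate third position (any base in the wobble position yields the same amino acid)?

Codon 1 CAG (Gln): third position 2-fold.
Codon 2 GGT (Gly): third position 4-fold.
Codon 3 TCA (Ser): third position 4-fold.
Codon 4 AGG (Arg): third position 2-fold.
Codon 5 ATT (Ile): third position 3-fold.
Codon 6 GCC (Ala): third position 4-fold.
Four-fold degenerate third positions: 3.

3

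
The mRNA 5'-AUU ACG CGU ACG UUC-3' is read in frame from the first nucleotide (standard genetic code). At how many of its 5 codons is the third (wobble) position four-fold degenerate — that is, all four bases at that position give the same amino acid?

Codon 1 AUU (Ile): third position 3-fold.
Codon 2 ACG (Thr): third position 4-fold.
Codon 3 CGU (Arg): third position 4-fold.
Codon 4 ACG (Thr): third position 4-fold.
Codon 5 UUC (Phe): third position 2-fold.
Four-fold degenerate third positions: 3.

3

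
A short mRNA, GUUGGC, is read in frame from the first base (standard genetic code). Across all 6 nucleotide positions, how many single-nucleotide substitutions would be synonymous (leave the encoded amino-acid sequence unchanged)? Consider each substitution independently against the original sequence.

6

Codon 1 (GUU, Val): 3 synonymous substitutions.
Codon 2 (GGC, Gly): 3 synonymous substitutions.
Total: 3 + 3 = 6.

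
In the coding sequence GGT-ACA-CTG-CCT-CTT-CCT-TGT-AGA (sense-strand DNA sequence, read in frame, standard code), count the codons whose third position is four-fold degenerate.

6

Codon 1 GGT (Gly): third position 4-fold.
Codon 2 ACA (Thr): third position 4-fold.
Codon 3 CTG (Leu): third position 4-fold.
Codon 4 CCT (Pro): third position 4-fold.
Codon 5 CTT (Leu): third position 4-fold.
Codon 6 CCT (Pro): third position 4-fold.
Codon 7 TGT (Cys): third position 2-fold.
Codon 8 AGA (Arg): third position 2-fold.
Four-fold degenerate third positions: 6.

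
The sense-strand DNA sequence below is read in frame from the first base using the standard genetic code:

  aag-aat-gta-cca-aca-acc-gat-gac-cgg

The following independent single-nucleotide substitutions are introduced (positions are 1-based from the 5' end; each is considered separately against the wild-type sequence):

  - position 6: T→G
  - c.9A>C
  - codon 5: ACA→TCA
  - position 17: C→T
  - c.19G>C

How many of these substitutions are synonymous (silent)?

Codon 2: AAT (Asn) → AAG (Lys) — missense.
Codon 3: GTA (Val) → GTC (Val) — synonymous.
Codon 5: ACA (Thr) → TCA (Ser) — missense.
Codon 6: ACC (Thr) → ATC (Ile) — missense.
Codon 7: GAT (Asp) → CAT (His) — missense.
Synonymous: 1 of 5.

1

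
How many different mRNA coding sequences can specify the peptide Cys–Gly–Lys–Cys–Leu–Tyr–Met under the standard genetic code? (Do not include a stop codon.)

Cys: 2 codons.
Gly: 4 codons.
Lys: 2 codons.
Cys: 2 codons.
Leu: 6 codons.
Tyr: 2 codons.
Met: 1 codon.
2 × 4 × 2 × 2 × 6 × 2 × 1 = 384.

384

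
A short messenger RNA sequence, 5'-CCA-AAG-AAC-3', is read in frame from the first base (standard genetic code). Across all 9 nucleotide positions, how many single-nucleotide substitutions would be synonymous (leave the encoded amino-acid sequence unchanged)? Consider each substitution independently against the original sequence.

5

Codon 1 (CCA, Pro): 3 synonymous substitutions.
Codon 2 (AAG, Lys): 1 synonymous substitution.
Codon 3 (AAC, Asn): 1 synonymous substitution.
Total: 3 + 1 + 1 = 5.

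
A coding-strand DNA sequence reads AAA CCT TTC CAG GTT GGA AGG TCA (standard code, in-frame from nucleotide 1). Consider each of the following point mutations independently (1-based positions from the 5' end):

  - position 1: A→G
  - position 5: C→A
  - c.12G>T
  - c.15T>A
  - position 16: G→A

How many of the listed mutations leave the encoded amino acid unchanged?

Codon 1: AAA (Lys) → GAA (Glu) — missense.
Codon 2: CCT (Pro) → CAT (His) — missense.
Codon 4: CAG (Gln) → CAT (His) — missense.
Codon 5: GTT (Val) → GTA (Val) — synonymous.
Codon 6: GGA (Gly) → AGA (Arg) — missense.
Synonymous: 1 of 5.

1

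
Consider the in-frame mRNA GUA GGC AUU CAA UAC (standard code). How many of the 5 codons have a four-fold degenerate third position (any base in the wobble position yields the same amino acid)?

2

Codon 1 GUA (Val): third position 4-fold.
Codon 2 GGC (Gly): third position 4-fold.
Codon 3 AUU (Ile): third position 3-fold.
Codon 4 CAA (Gln): third position 2-fold.
Codon 5 UAC (Tyr): third position 2-fold.
Four-fold degenerate third positions: 2.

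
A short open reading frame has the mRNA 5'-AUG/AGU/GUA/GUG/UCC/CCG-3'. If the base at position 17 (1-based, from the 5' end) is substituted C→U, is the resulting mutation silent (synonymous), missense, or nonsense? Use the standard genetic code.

Position 17 falls in codon 6: CCG → Pro.
After the substitution the codon is CUG → Leu.
Pro ≠ Leu, so this is a missense mutation.

missense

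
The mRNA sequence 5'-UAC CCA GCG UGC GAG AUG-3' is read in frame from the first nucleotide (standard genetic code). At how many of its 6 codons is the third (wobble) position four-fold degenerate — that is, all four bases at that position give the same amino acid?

Codon 1 UAC (Tyr): third position 2-fold.
Codon 2 CCA (Pro): third position 4-fold.
Codon 3 GCG (Ala): third position 4-fold.
Codon 4 UGC (Cys): third position 2-fold.
Codon 5 GAG (Glu): third position 2-fold.
Codon 6 AUG (Met): third position 1-fold.
Four-fold degenerate third positions: 2.

2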